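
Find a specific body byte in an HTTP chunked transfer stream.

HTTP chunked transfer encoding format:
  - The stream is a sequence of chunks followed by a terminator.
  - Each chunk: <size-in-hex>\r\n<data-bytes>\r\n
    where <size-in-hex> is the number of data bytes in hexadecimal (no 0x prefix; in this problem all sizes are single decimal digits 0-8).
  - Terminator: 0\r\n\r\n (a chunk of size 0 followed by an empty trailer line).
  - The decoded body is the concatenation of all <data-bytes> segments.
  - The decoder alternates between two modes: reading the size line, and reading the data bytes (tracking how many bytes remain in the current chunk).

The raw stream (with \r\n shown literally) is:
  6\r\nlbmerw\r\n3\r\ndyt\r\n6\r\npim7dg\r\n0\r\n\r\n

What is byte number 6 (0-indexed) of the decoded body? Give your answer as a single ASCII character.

Chunk 1: stream[0..1]='6' size=0x6=6, data at stream[3..9]='lbmerw' -> body[0..6], body so far='lbmerw'
Chunk 2: stream[11..12]='3' size=0x3=3, data at stream[14..17]='dyt' -> body[6..9], body so far='lbmerwdyt'
Chunk 3: stream[19..20]='6' size=0x6=6, data at stream[22..28]='pim7dg' -> body[9..15], body so far='lbmerwdytpim7dg'
Chunk 4: stream[30..31]='0' size=0 (terminator). Final body='lbmerwdytpim7dg' (15 bytes)
Body byte 6 = 'd'

Answer: d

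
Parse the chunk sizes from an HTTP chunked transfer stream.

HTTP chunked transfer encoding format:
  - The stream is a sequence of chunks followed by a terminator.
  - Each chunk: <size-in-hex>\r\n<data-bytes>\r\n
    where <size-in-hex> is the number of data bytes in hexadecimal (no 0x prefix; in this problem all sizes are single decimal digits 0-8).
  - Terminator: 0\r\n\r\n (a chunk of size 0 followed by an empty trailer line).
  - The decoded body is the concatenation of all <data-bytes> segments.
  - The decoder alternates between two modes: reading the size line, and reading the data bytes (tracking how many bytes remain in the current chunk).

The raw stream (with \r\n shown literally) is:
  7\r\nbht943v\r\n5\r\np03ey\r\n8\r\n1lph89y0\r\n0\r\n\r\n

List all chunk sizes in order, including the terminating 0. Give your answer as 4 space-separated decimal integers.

Chunk 1: stream[0..1]='7' size=0x7=7, data at stream[3..10]='bht943v' -> body[0..7], body so far='bht943v'
Chunk 2: stream[12..13]='5' size=0x5=5, data at stream[15..20]='p03ey' -> body[7..12], body so far='bht943vp03ey'
Chunk 3: stream[22..23]='8' size=0x8=8, data at stream[25..33]='1lph89y0' -> body[12..20], body so far='bht943vp03ey1lph89y0'
Chunk 4: stream[35..36]='0' size=0 (terminator). Final body='bht943vp03ey1lph89y0' (20 bytes)

Answer: 7 5 8 0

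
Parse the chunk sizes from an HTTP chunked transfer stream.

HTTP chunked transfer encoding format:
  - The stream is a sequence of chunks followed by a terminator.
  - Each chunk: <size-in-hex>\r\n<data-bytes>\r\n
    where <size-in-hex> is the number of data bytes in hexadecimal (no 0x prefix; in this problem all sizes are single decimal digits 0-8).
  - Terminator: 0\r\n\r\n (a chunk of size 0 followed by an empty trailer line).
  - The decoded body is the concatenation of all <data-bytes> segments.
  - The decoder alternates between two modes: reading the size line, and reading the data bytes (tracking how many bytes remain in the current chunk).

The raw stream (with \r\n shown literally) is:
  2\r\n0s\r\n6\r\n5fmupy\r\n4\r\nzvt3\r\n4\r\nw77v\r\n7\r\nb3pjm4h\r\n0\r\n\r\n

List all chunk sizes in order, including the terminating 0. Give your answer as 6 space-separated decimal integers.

Answer: 2 6 4 4 7 0

Derivation:
Chunk 1: stream[0..1]='2' size=0x2=2, data at stream[3..5]='0s' -> body[0..2], body so far='0s'
Chunk 2: stream[7..8]='6' size=0x6=6, data at stream[10..16]='5fmupy' -> body[2..8], body so far='0s5fmupy'
Chunk 3: stream[18..19]='4' size=0x4=4, data at stream[21..25]='zvt3' -> body[8..12], body so far='0s5fmupyzvt3'
Chunk 4: stream[27..28]='4' size=0x4=4, data at stream[30..34]='w77v' -> body[12..16], body so far='0s5fmupyzvt3w77v'
Chunk 5: stream[36..37]='7' size=0x7=7, data at stream[39..46]='b3pjm4h' -> body[16..23], body so far='0s5fmupyzvt3w77vb3pjm4h'
Chunk 6: stream[48..49]='0' size=0 (terminator). Final body='0s5fmupyzvt3w77vb3pjm4h' (23 bytes)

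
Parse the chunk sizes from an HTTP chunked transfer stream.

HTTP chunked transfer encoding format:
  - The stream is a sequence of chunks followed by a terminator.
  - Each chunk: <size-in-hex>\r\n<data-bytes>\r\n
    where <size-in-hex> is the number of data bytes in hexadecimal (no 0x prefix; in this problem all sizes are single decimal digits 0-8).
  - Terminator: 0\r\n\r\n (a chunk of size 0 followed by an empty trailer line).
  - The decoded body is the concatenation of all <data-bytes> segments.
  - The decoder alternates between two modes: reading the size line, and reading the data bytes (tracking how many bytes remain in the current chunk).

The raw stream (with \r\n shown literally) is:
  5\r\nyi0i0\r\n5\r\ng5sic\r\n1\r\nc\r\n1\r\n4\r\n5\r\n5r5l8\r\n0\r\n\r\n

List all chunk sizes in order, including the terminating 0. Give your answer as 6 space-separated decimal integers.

Answer: 5 5 1 1 5 0

Derivation:
Chunk 1: stream[0..1]='5' size=0x5=5, data at stream[3..8]='yi0i0' -> body[0..5], body so far='yi0i0'
Chunk 2: stream[10..11]='5' size=0x5=5, data at stream[13..18]='g5sic' -> body[5..10], body so far='yi0i0g5sic'
Chunk 3: stream[20..21]='1' size=0x1=1, data at stream[23..24]='c' -> body[10..11], body so far='yi0i0g5sicc'
Chunk 4: stream[26..27]='1' size=0x1=1, data at stream[29..30]='4' -> body[11..12], body so far='yi0i0g5sicc4'
Chunk 5: stream[32..33]='5' size=0x5=5, data at stream[35..40]='5r5l8' -> body[12..17], body so far='yi0i0g5sicc45r5l8'
Chunk 6: stream[42..43]='0' size=0 (terminator). Final body='yi0i0g5sicc45r5l8' (17 bytes)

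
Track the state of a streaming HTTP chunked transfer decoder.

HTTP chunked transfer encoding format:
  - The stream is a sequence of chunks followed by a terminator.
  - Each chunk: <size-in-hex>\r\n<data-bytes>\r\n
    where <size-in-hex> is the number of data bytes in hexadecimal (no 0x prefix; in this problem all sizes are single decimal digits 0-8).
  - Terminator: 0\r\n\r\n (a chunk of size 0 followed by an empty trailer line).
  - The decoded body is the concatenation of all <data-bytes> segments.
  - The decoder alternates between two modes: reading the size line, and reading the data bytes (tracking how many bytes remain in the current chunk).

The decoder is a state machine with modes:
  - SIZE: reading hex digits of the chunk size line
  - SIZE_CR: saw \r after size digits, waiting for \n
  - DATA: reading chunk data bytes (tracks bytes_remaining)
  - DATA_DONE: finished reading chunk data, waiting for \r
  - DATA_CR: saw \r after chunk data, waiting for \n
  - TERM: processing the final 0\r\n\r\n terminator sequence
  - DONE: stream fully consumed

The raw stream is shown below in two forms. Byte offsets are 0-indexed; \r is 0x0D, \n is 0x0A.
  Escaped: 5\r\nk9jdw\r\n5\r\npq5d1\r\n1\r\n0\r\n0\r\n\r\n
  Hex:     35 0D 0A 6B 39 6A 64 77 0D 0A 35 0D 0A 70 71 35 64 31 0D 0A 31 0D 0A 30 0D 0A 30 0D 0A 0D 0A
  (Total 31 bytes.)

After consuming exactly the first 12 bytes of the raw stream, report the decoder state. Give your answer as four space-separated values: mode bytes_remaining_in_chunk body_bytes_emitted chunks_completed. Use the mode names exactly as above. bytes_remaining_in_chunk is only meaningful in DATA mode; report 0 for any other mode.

Answer: SIZE_CR 0 5 1

Derivation:
Byte 0 = '5': mode=SIZE remaining=0 emitted=0 chunks_done=0
Byte 1 = 0x0D: mode=SIZE_CR remaining=0 emitted=0 chunks_done=0
Byte 2 = 0x0A: mode=DATA remaining=5 emitted=0 chunks_done=0
Byte 3 = 'k': mode=DATA remaining=4 emitted=1 chunks_done=0
Byte 4 = '9': mode=DATA remaining=3 emitted=2 chunks_done=0
Byte 5 = 'j': mode=DATA remaining=2 emitted=3 chunks_done=0
Byte 6 = 'd': mode=DATA remaining=1 emitted=4 chunks_done=0
Byte 7 = 'w': mode=DATA_DONE remaining=0 emitted=5 chunks_done=0
Byte 8 = 0x0D: mode=DATA_CR remaining=0 emitted=5 chunks_done=0
Byte 9 = 0x0A: mode=SIZE remaining=0 emitted=5 chunks_done=1
Byte 10 = '5': mode=SIZE remaining=0 emitted=5 chunks_done=1
Byte 11 = 0x0D: mode=SIZE_CR remaining=0 emitted=5 chunks_done=1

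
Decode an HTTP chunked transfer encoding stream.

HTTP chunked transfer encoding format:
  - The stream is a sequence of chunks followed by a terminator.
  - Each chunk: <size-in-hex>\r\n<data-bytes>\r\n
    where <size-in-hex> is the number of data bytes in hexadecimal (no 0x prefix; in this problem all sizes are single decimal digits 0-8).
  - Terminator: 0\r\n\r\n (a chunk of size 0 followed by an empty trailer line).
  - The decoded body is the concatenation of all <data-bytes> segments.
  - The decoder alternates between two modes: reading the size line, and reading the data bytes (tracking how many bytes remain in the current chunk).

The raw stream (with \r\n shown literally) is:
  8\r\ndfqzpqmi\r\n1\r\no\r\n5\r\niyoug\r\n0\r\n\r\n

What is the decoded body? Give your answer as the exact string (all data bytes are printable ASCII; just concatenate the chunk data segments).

Chunk 1: stream[0..1]='8' size=0x8=8, data at stream[3..11]='dfqzpqmi' -> body[0..8], body so far='dfqzpqmi'
Chunk 2: stream[13..14]='1' size=0x1=1, data at stream[16..17]='o' -> body[8..9], body so far='dfqzpqmio'
Chunk 3: stream[19..20]='5' size=0x5=5, data at stream[22..27]='iyoug' -> body[9..14], body so far='dfqzpqmioiyoug'
Chunk 4: stream[29..30]='0' size=0 (terminator). Final body='dfqzpqmioiyoug' (14 bytes)

Answer: dfqzpqmioiyoug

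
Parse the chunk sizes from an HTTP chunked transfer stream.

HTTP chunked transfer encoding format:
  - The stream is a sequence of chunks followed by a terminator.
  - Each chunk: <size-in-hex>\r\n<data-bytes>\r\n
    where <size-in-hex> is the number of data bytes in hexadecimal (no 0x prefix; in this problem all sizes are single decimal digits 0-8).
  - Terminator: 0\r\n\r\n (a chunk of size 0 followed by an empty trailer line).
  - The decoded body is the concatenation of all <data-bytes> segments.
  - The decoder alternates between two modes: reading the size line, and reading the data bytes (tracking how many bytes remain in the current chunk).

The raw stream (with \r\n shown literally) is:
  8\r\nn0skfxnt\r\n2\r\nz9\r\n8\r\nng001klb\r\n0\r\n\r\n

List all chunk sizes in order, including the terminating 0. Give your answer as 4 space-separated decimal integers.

Answer: 8 2 8 0

Derivation:
Chunk 1: stream[0..1]='8' size=0x8=8, data at stream[3..11]='n0skfxnt' -> body[0..8], body so far='n0skfxnt'
Chunk 2: stream[13..14]='2' size=0x2=2, data at stream[16..18]='z9' -> body[8..10], body so far='n0skfxntz9'
Chunk 3: stream[20..21]='8' size=0x8=8, data at stream[23..31]='ng001klb' -> body[10..18], body so far='n0skfxntz9ng001klb'
Chunk 4: stream[33..34]='0' size=0 (terminator). Final body='n0skfxntz9ng001klb' (18 bytes)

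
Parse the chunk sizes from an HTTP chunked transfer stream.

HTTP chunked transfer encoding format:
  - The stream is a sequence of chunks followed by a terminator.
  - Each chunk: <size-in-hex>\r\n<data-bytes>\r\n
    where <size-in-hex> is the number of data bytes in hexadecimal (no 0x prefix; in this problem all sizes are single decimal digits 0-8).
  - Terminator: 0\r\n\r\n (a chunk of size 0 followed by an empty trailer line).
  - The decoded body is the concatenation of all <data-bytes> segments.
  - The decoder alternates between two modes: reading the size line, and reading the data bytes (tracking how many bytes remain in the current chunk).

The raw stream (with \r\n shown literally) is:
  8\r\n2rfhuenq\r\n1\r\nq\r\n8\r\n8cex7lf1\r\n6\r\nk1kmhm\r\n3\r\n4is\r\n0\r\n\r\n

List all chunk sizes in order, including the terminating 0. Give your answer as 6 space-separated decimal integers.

Chunk 1: stream[0..1]='8' size=0x8=8, data at stream[3..11]='2rfhuenq' -> body[0..8], body so far='2rfhuenq'
Chunk 2: stream[13..14]='1' size=0x1=1, data at stream[16..17]='q' -> body[8..9], body so far='2rfhuenqq'
Chunk 3: stream[19..20]='8' size=0x8=8, data at stream[22..30]='8cex7lf1' -> body[9..17], body so far='2rfhuenqq8cex7lf1'
Chunk 4: stream[32..33]='6' size=0x6=6, data at stream[35..41]='k1kmhm' -> body[17..23], body so far='2rfhuenqq8cex7lf1k1kmhm'
Chunk 5: stream[43..44]='3' size=0x3=3, data at stream[46..49]='4is' -> body[23..26], body so far='2rfhuenqq8cex7lf1k1kmhm4is'
Chunk 6: stream[51..52]='0' size=0 (terminator). Final body='2rfhuenqq8cex7lf1k1kmhm4is' (26 bytes)

Answer: 8 1 8 6 3 0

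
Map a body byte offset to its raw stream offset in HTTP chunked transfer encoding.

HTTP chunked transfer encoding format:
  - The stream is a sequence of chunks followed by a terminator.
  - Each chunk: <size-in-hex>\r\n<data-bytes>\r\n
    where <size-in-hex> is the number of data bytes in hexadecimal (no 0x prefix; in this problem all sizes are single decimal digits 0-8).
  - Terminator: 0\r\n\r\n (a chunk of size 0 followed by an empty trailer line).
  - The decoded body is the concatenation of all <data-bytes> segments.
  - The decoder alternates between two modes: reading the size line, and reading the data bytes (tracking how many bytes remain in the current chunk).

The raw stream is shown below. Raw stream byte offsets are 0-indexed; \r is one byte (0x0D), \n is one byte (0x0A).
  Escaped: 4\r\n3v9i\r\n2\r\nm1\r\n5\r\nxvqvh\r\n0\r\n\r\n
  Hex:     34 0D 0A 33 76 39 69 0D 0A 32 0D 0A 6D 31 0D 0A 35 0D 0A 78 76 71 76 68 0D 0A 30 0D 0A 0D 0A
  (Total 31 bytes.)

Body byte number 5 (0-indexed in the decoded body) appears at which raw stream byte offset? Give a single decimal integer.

Chunk 1: stream[0..1]='4' size=0x4=4, data at stream[3..7]='3v9i' -> body[0..4], body so far='3v9i'
Chunk 2: stream[9..10]='2' size=0x2=2, data at stream[12..14]='m1' -> body[4..6], body so far='3v9im1'
Chunk 3: stream[16..17]='5' size=0x5=5, data at stream[19..24]='xvqvh' -> body[6..11], body so far='3v9im1xvqvh'
Chunk 4: stream[26..27]='0' size=0 (terminator). Final body='3v9im1xvqvh' (11 bytes)
Body byte 5 at stream offset 13

Answer: 13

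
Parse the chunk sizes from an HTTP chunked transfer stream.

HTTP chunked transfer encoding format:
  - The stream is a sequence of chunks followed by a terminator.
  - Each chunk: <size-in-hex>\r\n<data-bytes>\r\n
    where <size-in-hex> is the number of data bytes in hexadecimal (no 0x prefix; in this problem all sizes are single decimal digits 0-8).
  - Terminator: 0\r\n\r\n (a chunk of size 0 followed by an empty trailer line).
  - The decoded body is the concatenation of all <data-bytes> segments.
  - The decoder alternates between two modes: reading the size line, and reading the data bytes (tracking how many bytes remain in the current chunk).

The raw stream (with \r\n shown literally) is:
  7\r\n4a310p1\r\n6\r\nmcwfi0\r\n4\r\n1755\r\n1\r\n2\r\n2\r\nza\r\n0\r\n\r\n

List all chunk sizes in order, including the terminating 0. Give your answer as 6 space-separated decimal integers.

Answer: 7 6 4 1 2 0

Derivation:
Chunk 1: stream[0..1]='7' size=0x7=7, data at stream[3..10]='4a310p1' -> body[0..7], body so far='4a310p1'
Chunk 2: stream[12..13]='6' size=0x6=6, data at stream[15..21]='mcwfi0' -> body[7..13], body so far='4a310p1mcwfi0'
Chunk 3: stream[23..24]='4' size=0x4=4, data at stream[26..30]='1755' -> body[13..17], body so far='4a310p1mcwfi01755'
Chunk 4: stream[32..33]='1' size=0x1=1, data at stream[35..36]='2' -> body[17..18], body so far='4a310p1mcwfi017552'
Chunk 5: stream[38..39]='2' size=0x2=2, data at stream[41..43]='za' -> body[18..20], body so far='4a310p1mcwfi017552za'
Chunk 6: stream[45..46]='0' size=0 (terminator). Final body='4a310p1mcwfi017552za' (20 bytes)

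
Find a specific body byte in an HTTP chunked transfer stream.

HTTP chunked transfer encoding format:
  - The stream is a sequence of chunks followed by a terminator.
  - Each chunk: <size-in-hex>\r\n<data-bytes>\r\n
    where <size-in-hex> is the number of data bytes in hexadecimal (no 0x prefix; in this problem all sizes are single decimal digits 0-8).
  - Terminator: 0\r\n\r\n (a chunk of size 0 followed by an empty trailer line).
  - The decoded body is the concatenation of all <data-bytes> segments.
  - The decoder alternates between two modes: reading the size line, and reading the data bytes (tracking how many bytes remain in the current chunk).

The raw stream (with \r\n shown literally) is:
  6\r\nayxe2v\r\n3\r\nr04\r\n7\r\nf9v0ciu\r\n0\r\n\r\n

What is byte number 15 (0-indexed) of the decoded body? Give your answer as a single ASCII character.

Answer: u

Derivation:
Chunk 1: stream[0..1]='6' size=0x6=6, data at stream[3..9]='ayxe2v' -> body[0..6], body so far='ayxe2v'
Chunk 2: stream[11..12]='3' size=0x3=3, data at stream[14..17]='r04' -> body[6..9], body so far='ayxe2vr04'
Chunk 3: stream[19..20]='7' size=0x7=7, data at stream[22..29]='f9v0ciu' -> body[9..16], body so far='ayxe2vr04f9v0ciu'
Chunk 4: stream[31..32]='0' size=0 (terminator). Final body='ayxe2vr04f9v0ciu' (16 bytes)
Body byte 15 = 'u'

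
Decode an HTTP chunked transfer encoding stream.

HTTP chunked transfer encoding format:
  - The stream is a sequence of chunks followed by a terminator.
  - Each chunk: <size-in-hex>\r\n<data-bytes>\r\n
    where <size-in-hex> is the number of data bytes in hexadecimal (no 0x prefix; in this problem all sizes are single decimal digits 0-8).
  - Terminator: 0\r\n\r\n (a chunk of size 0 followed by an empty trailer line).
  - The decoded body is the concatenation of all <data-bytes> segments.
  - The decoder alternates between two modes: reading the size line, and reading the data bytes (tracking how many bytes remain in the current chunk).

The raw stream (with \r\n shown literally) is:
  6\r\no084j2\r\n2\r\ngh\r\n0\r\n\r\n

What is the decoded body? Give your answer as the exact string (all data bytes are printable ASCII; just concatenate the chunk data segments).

Chunk 1: stream[0..1]='6' size=0x6=6, data at stream[3..9]='o084j2' -> body[0..6], body so far='o084j2'
Chunk 2: stream[11..12]='2' size=0x2=2, data at stream[14..16]='gh' -> body[6..8], body so far='o084j2gh'
Chunk 3: stream[18..19]='0' size=0 (terminator). Final body='o084j2gh' (8 bytes)

Answer: o084j2gh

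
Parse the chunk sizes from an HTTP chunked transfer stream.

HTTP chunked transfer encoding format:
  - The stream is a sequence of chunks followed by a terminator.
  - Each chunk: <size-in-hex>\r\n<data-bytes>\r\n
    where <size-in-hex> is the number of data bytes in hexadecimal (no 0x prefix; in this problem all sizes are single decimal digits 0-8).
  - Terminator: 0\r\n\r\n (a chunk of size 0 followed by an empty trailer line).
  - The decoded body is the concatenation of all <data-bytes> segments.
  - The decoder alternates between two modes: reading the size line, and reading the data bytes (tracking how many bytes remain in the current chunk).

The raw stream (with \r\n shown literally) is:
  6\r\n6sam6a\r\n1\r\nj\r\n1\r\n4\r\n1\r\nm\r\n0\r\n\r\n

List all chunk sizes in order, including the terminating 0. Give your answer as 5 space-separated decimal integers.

Chunk 1: stream[0..1]='6' size=0x6=6, data at stream[3..9]='6sam6a' -> body[0..6], body so far='6sam6a'
Chunk 2: stream[11..12]='1' size=0x1=1, data at stream[14..15]='j' -> body[6..7], body so far='6sam6aj'
Chunk 3: stream[17..18]='1' size=0x1=1, data at stream[20..21]='4' -> body[7..8], body so far='6sam6aj4'
Chunk 4: stream[23..24]='1' size=0x1=1, data at stream[26..27]='m' -> body[8..9], body so far='6sam6aj4m'
Chunk 5: stream[29..30]='0' size=0 (terminator). Final body='6sam6aj4m' (9 bytes)

Answer: 6 1 1 1 0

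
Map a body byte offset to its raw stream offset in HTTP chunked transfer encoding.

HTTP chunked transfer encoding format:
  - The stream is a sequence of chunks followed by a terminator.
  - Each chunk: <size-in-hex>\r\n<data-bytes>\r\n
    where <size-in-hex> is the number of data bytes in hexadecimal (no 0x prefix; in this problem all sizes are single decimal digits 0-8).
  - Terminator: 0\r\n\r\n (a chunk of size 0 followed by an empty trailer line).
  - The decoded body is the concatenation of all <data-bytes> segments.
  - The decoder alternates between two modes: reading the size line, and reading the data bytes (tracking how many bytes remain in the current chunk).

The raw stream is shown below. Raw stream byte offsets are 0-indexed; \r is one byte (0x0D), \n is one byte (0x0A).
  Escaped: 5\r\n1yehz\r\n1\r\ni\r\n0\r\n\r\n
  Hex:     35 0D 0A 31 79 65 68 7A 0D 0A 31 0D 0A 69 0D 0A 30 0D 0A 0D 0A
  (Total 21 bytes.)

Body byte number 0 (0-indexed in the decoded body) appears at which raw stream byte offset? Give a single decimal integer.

Answer: 3

Derivation:
Chunk 1: stream[0..1]='5' size=0x5=5, data at stream[3..8]='1yehz' -> body[0..5], body so far='1yehz'
Chunk 2: stream[10..11]='1' size=0x1=1, data at stream[13..14]='i' -> body[5..6], body so far='1yehzi'
Chunk 3: stream[16..17]='0' size=0 (terminator). Final body='1yehzi' (6 bytes)
Body byte 0 at stream offset 3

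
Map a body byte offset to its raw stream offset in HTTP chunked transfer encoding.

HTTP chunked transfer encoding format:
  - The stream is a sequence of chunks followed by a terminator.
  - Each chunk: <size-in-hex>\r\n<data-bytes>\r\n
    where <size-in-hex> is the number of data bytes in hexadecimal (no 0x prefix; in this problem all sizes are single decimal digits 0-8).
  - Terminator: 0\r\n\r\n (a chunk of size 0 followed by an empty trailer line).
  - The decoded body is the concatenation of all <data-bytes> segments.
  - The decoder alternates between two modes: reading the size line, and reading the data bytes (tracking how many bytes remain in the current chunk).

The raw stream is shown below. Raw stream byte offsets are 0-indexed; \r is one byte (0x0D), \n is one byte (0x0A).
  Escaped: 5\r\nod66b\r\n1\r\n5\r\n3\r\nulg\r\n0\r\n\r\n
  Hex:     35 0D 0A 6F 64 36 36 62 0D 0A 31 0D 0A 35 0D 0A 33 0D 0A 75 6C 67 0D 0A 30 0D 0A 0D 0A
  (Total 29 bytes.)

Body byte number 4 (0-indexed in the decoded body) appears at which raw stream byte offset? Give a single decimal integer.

Answer: 7

Derivation:
Chunk 1: stream[0..1]='5' size=0x5=5, data at stream[3..8]='od66b' -> body[0..5], body so far='od66b'
Chunk 2: stream[10..11]='1' size=0x1=1, data at stream[13..14]='5' -> body[5..6], body so far='od66b5'
Chunk 3: stream[16..17]='3' size=0x3=3, data at stream[19..22]='ulg' -> body[6..9], body so far='od66b5ulg'
Chunk 4: stream[24..25]='0' size=0 (terminator). Final body='od66b5ulg' (9 bytes)
Body byte 4 at stream offset 7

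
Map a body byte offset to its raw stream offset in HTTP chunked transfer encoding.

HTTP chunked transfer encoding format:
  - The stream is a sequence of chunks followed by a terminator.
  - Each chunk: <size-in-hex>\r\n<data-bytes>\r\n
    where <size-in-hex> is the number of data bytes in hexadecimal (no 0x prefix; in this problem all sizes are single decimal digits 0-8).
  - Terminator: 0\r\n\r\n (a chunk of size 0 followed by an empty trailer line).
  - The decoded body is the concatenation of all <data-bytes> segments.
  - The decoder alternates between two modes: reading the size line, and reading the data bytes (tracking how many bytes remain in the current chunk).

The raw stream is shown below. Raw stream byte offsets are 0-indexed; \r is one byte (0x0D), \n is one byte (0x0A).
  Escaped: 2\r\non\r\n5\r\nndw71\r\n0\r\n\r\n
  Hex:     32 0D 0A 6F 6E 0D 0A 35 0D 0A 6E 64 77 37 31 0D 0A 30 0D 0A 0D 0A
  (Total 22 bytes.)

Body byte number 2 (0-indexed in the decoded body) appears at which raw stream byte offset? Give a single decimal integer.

Answer: 10

Derivation:
Chunk 1: stream[0..1]='2' size=0x2=2, data at stream[3..5]='on' -> body[0..2], body so far='on'
Chunk 2: stream[7..8]='5' size=0x5=5, data at stream[10..15]='ndw71' -> body[2..7], body so far='onndw71'
Chunk 3: stream[17..18]='0' size=0 (terminator). Final body='onndw71' (7 bytes)
Body byte 2 at stream offset 10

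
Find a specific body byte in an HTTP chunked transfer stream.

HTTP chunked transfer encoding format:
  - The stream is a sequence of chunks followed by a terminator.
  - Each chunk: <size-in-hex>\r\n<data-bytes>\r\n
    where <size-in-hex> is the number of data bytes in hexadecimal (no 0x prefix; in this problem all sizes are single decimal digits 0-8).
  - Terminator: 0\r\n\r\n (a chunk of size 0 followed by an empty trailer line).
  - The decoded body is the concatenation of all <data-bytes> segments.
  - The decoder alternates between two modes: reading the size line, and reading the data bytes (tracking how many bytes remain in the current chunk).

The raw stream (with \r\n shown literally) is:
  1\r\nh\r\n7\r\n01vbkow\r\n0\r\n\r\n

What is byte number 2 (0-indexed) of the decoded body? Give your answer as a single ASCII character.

Chunk 1: stream[0..1]='1' size=0x1=1, data at stream[3..4]='h' -> body[0..1], body so far='h'
Chunk 2: stream[6..7]='7' size=0x7=7, data at stream[9..16]='01vbkow' -> body[1..8], body so far='h01vbkow'
Chunk 3: stream[18..19]='0' size=0 (terminator). Final body='h01vbkow' (8 bytes)
Body byte 2 = '1'

Answer: 1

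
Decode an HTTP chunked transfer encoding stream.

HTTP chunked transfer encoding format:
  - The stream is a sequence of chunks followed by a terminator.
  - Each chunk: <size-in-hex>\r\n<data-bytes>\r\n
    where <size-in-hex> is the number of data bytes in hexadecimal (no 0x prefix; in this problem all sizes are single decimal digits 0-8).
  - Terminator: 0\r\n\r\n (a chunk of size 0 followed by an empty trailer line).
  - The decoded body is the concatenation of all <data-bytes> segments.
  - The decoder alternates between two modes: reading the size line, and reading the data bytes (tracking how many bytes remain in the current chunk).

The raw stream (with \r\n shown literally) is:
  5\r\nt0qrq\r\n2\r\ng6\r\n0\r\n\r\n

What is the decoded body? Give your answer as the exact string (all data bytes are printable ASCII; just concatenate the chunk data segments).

Chunk 1: stream[0..1]='5' size=0x5=5, data at stream[3..8]='t0qrq' -> body[0..5], body so far='t0qrq'
Chunk 2: stream[10..11]='2' size=0x2=2, data at stream[13..15]='g6' -> body[5..7], body so far='t0qrqg6'
Chunk 3: stream[17..18]='0' size=0 (terminator). Final body='t0qrqg6' (7 bytes)

Answer: t0qrqg6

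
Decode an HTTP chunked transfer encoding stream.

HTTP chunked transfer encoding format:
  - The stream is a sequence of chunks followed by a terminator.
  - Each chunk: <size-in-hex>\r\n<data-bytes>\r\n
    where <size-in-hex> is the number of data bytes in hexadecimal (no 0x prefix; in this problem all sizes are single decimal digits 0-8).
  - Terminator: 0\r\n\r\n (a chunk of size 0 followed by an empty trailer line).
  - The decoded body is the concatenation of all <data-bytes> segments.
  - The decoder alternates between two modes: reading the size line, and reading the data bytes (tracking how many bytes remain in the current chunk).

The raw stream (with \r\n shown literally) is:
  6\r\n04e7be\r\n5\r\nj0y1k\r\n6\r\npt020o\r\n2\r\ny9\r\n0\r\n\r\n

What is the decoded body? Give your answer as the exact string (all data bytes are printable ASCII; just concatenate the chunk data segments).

Chunk 1: stream[0..1]='6' size=0x6=6, data at stream[3..9]='04e7be' -> body[0..6], body so far='04e7be'
Chunk 2: stream[11..12]='5' size=0x5=5, data at stream[14..19]='j0y1k' -> body[6..11], body so far='04e7bej0y1k'
Chunk 3: stream[21..22]='6' size=0x6=6, data at stream[24..30]='pt020o' -> body[11..17], body so far='04e7bej0y1kpt020o'
Chunk 4: stream[32..33]='2' size=0x2=2, data at stream[35..37]='y9' -> body[17..19], body so far='04e7bej0y1kpt020oy9'
Chunk 5: stream[39..40]='0' size=0 (terminator). Final body='04e7bej0y1kpt020oy9' (19 bytes)

Answer: 04e7bej0y1kpt020oy9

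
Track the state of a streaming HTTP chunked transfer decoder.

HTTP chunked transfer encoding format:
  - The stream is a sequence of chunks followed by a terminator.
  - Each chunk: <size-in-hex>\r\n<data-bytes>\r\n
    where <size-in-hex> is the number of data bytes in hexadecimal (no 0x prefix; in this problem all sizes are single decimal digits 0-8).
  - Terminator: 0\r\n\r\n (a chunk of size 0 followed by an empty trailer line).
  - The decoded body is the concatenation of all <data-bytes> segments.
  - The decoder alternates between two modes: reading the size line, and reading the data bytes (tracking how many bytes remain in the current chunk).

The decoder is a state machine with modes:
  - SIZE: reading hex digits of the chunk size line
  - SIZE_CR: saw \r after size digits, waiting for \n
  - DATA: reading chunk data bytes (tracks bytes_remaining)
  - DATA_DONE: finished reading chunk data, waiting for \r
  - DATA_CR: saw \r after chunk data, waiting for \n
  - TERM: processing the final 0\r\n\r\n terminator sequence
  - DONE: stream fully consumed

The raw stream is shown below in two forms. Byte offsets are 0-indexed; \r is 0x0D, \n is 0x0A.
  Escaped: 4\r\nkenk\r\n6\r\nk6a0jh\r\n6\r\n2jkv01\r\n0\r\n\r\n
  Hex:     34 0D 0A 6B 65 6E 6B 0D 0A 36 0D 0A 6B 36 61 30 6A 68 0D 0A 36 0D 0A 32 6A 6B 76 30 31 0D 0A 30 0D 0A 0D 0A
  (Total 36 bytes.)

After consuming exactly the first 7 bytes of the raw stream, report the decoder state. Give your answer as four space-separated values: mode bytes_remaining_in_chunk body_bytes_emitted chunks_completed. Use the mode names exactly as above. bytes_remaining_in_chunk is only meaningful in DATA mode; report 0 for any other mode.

Byte 0 = '4': mode=SIZE remaining=0 emitted=0 chunks_done=0
Byte 1 = 0x0D: mode=SIZE_CR remaining=0 emitted=0 chunks_done=0
Byte 2 = 0x0A: mode=DATA remaining=4 emitted=0 chunks_done=0
Byte 3 = 'k': mode=DATA remaining=3 emitted=1 chunks_done=0
Byte 4 = 'e': mode=DATA remaining=2 emitted=2 chunks_done=0
Byte 5 = 'n': mode=DATA remaining=1 emitted=3 chunks_done=0
Byte 6 = 'k': mode=DATA_DONE remaining=0 emitted=4 chunks_done=0

Answer: DATA_DONE 0 4 0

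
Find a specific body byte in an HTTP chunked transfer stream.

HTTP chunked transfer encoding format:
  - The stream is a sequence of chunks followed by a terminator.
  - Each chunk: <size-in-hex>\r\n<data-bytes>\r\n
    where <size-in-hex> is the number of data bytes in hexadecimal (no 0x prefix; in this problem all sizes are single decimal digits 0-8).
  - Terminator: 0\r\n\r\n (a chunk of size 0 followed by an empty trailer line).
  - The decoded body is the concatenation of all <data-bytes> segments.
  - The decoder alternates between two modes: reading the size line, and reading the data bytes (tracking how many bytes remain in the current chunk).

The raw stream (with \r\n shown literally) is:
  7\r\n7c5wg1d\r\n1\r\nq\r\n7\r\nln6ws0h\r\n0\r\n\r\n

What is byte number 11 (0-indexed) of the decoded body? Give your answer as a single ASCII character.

Chunk 1: stream[0..1]='7' size=0x7=7, data at stream[3..10]='7c5wg1d' -> body[0..7], body so far='7c5wg1d'
Chunk 2: stream[12..13]='1' size=0x1=1, data at stream[15..16]='q' -> body[7..8], body so far='7c5wg1dq'
Chunk 3: stream[18..19]='7' size=0x7=7, data at stream[21..28]='ln6ws0h' -> body[8..15], body so far='7c5wg1dqln6ws0h'
Chunk 4: stream[30..31]='0' size=0 (terminator). Final body='7c5wg1dqln6ws0h' (15 bytes)
Body byte 11 = 'w'

Answer: w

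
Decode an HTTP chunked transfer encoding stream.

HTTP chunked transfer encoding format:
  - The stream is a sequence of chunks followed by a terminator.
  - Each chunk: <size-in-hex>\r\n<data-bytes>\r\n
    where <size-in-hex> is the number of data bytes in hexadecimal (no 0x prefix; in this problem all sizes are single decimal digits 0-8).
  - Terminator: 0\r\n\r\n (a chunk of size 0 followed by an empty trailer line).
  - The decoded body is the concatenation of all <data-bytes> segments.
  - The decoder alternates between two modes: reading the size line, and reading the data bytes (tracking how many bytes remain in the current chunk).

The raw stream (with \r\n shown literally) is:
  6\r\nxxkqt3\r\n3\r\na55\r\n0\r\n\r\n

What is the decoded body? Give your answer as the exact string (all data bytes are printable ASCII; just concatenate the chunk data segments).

Answer: xxkqt3a55

Derivation:
Chunk 1: stream[0..1]='6' size=0x6=6, data at stream[3..9]='xxkqt3' -> body[0..6], body so far='xxkqt3'
Chunk 2: stream[11..12]='3' size=0x3=3, data at stream[14..17]='a55' -> body[6..9], body so far='xxkqt3a55'
Chunk 3: stream[19..20]='0' size=0 (terminator). Final body='xxkqt3a55' (9 bytes)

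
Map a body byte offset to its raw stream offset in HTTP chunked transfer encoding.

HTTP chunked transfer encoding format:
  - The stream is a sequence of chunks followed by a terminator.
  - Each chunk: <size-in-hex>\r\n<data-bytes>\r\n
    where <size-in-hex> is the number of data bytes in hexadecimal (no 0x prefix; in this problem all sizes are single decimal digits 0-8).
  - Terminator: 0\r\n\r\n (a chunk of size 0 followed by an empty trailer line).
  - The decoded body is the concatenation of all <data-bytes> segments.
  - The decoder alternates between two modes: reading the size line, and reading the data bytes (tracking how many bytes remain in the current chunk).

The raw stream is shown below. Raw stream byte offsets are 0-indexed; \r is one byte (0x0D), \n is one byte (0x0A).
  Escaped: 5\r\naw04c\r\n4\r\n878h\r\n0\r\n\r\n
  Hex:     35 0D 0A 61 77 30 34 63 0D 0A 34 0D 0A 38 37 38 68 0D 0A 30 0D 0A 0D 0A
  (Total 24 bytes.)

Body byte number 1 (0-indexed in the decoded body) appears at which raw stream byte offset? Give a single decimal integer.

Answer: 4

Derivation:
Chunk 1: stream[0..1]='5' size=0x5=5, data at stream[3..8]='aw04c' -> body[0..5], body so far='aw04c'
Chunk 2: stream[10..11]='4' size=0x4=4, data at stream[13..17]='878h' -> body[5..9], body so far='aw04c878h'
Chunk 3: stream[19..20]='0' size=0 (terminator). Final body='aw04c878h' (9 bytes)
Body byte 1 at stream offset 4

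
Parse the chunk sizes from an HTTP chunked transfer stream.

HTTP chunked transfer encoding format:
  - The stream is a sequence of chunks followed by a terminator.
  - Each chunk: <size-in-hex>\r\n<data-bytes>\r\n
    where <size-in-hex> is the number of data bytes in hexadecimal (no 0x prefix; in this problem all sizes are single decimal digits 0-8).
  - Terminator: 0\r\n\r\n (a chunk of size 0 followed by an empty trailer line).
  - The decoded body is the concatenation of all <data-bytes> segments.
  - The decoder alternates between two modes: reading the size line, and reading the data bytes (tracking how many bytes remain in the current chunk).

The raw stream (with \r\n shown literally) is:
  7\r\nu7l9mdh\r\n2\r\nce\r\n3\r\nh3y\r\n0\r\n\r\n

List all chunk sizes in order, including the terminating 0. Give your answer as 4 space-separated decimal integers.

Chunk 1: stream[0..1]='7' size=0x7=7, data at stream[3..10]='u7l9mdh' -> body[0..7], body so far='u7l9mdh'
Chunk 2: stream[12..13]='2' size=0x2=2, data at stream[15..17]='ce' -> body[7..9], body so far='u7l9mdhce'
Chunk 3: stream[19..20]='3' size=0x3=3, data at stream[22..25]='h3y' -> body[9..12], body so far='u7l9mdhceh3y'
Chunk 4: stream[27..28]='0' size=0 (terminator). Final body='u7l9mdhceh3y' (12 bytes)

Answer: 7 2 3 0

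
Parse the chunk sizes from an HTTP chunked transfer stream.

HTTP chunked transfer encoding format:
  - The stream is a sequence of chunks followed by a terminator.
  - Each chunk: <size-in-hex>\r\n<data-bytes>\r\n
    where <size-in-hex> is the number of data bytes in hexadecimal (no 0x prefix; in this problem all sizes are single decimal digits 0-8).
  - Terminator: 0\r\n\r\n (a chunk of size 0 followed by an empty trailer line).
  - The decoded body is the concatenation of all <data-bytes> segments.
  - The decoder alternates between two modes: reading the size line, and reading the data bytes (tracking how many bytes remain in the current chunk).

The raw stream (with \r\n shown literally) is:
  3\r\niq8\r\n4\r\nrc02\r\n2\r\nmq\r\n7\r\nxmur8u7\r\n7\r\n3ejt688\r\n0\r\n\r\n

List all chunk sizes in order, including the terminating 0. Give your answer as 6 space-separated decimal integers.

Answer: 3 4 2 7 7 0

Derivation:
Chunk 1: stream[0..1]='3' size=0x3=3, data at stream[3..6]='iq8' -> body[0..3], body so far='iq8'
Chunk 2: stream[8..9]='4' size=0x4=4, data at stream[11..15]='rc02' -> body[3..7], body so far='iq8rc02'
Chunk 3: stream[17..18]='2' size=0x2=2, data at stream[20..22]='mq' -> body[7..9], body so far='iq8rc02mq'
Chunk 4: stream[24..25]='7' size=0x7=7, data at stream[27..34]='xmur8u7' -> body[9..16], body so far='iq8rc02mqxmur8u7'
Chunk 5: stream[36..37]='7' size=0x7=7, data at stream[39..46]='3ejt688' -> body[16..23], body so far='iq8rc02mqxmur8u73ejt688'
Chunk 6: stream[48..49]='0' size=0 (terminator). Final body='iq8rc02mqxmur8u73ejt688' (23 bytes)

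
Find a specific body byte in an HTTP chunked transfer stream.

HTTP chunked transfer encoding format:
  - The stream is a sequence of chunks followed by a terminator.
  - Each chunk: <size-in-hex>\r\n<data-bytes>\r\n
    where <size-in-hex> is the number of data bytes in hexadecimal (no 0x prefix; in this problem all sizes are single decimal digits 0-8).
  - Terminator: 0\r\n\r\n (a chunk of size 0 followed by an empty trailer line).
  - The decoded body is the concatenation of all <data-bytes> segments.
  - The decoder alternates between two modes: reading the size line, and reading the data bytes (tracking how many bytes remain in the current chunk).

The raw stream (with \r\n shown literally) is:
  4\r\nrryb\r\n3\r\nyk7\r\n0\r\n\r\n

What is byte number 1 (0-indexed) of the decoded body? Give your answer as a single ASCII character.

Answer: r

Derivation:
Chunk 1: stream[0..1]='4' size=0x4=4, data at stream[3..7]='rryb' -> body[0..4], body so far='rryb'
Chunk 2: stream[9..10]='3' size=0x3=3, data at stream[12..15]='yk7' -> body[4..7], body so far='rrybyk7'
Chunk 3: stream[17..18]='0' size=0 (terminator). Final body='rrybyk7' (7 bytes)
Body byte 1 = 'r'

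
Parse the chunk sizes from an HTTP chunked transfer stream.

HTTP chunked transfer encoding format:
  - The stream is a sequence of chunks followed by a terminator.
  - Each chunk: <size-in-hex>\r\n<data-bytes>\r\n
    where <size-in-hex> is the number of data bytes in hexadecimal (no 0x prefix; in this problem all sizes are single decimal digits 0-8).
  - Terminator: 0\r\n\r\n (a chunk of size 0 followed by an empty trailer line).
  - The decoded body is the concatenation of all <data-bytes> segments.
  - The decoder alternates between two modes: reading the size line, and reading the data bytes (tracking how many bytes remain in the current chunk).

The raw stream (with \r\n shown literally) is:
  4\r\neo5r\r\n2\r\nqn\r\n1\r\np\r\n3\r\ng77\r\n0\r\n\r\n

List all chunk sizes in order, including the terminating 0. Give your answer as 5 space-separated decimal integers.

Answer: 4 2 1 3 0

Derivation:
Chunk 1: stream[0..1]='4' size=0x4=4, data at stream[3..7]='eo5r' -> body[0..4], body so far='eo5r'
Chunk 2: stream[9..10]='2' size=0x2=2, data at stream[12..14]='qn' -> body[4..6], body so far='eo5rqn'
Chunk 3: stream[16..17]='1' size=0x1=1, data at stream[19..20]='p' -> body[6..7], body so far='eo5rqnp'
Chunk 4: stream[22..23]='3' size=0x3=3, data at stream[25..28]='g77' -> body[7..10], body so far='eo5rqnpg77'
Chunk 5: stream[30..31]='0' size=0 (terminator). Final body='eo5rqnpg77' (10 bytes)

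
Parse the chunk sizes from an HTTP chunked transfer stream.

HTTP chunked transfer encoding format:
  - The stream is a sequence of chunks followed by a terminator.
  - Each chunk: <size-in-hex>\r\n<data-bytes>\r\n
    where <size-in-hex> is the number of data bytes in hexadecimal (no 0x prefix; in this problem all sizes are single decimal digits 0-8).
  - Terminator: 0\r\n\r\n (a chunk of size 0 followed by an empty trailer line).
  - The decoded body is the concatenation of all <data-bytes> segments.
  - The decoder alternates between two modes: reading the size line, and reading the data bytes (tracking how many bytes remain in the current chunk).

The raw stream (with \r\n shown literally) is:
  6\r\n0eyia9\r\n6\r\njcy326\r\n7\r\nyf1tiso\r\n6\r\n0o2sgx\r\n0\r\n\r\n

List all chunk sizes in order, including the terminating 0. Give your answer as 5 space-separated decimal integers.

Answer: 6 6 7 6 0

Derivation:
Chunk 1: stream[0..1]='6' size=0x6=6, data at stream[3..9]='0eyia9' -> body[0..6], body so far='0eyia9'
Chunk 2: stream[11..12]='6' size=0x6=6, data at stream[14..20]='jcy326' -> body[6..12], body so far='0eyia9jcy326'
Chunk 3: stream[22..23]='7' size=0x7=7, data at stream[25..32]='yf1tiso' -> body[12..19], body so far='0eyia9jcy326yf1tiso'
Chunk 4: stream[34..35]='6' size=0x6=6, data at stream[37..43]='0o2sgx' -> body[19..25], body so far='0eyia9jcy326yf1tiso0o2sgx'
Chunk 5: stream[45..46]='0' size=0 (terminator). Final body='0eyia9jcy326yf1tiso0o2sgx' (25 bytes)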